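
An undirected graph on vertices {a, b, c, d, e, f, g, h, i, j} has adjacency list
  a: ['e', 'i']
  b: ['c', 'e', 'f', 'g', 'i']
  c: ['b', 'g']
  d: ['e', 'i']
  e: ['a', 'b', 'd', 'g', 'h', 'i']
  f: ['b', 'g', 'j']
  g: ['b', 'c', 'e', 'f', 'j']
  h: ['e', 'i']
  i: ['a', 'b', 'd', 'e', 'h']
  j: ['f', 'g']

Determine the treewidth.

A width-2 tree decomposition is:
Bags: B1 = {b, e, i}  B2 = {b, e, g}  B3 = {d, e, i}  B4 = {b, f, g}  B5 = {e, h, i}  B6 = {f, g, j}  B7 = {b, c, g}  B8 = {a, e, i}
Tree: B1–B2, B1–B3, B2–B4, B1–B5, B4–B6, B2–B7, B1–B8
The largest bag has 3 vertices, giving width 2; this decomposition certifies tw(G) ≤ 2. For the lower bound, the 3 vertices {f, g, j} are pairwise adjacent, and any tree decomposition puts a clique entirely inside one bag — forcing width ≥ 2. The upper and lower bounds meet at 2, so that is the treewidth.

2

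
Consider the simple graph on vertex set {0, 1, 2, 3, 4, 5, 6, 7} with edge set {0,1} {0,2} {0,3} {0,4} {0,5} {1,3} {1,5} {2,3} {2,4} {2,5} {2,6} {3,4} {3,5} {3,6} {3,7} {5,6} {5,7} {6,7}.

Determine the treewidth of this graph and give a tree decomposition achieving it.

Treewidth 3.
One such decomposition:
Bags: B1 = {2, 3, 5, 6}  B2 = {0, 2, 3, 5}  B3 = {3, 5, 6, 7}  B4 = {0, 2, 3, 4}  B5 = {0, 1, 3, 5}
Tree: B1–B2, B1–B3, B2–B4, B2–B5

Each bag holds 4 vertices, so the decomposition has width 3, which upper-bounds the treewidth. For the lower bound, the 4 vertices {0, 2, 3, 4} are pairwise adjacent, and any tree decomposition puts a clique entirely inside one bag — forcing width ≥ 3. Hence tw(G) = 3 exactly.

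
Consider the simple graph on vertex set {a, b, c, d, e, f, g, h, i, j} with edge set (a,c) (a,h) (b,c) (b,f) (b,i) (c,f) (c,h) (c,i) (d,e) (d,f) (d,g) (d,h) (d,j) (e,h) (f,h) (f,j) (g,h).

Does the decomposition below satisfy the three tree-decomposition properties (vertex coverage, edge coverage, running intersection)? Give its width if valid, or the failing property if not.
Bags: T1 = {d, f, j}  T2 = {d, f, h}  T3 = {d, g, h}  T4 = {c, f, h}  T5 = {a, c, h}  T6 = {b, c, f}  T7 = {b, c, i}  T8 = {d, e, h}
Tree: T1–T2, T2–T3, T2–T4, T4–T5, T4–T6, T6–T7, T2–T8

Yes; width 2.

Checking the three conditions: (i) the bags cover all of {a, b, c, d, e, f, g, h, i, j}; (ii) for each edge, some bag contains both endpoints; (iii) the bags containing any fixed vertex form a subtree. All hold, so the decomposition is valid with width 3 − 1 = 2.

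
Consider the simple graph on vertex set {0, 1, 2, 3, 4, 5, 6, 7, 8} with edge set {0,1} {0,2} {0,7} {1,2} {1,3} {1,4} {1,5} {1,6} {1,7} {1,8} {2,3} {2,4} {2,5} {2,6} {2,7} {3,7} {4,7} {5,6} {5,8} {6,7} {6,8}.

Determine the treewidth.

3

A width-3 tree decomposition is:
Bags: B1 = {1, 2, 6, 7}  B2 = {1, 2, 3, 7}  B3 = {1, 2, 5, 6}  B4 = {1, 2, 4, 7}  B5 = {1, 5, 6, 8}  B6 = {0, 1, 2, 7}
Tree: B1–B2, B1–B3, B2–B4, B3–B5, B2–B6
Every bag has size at most 4, so the width is 4 − 1 = 3 and tw(G) ≤ 3. Conversely, {1, 5, 6, 8} is a clique of size 4, and the vertices of any clique must share a bag in every tree decomposition; so some bag has ≥ 4 vertices and tw(G) ≥ 3. The upper and lower bounds meet at 3, so that is the treewidth.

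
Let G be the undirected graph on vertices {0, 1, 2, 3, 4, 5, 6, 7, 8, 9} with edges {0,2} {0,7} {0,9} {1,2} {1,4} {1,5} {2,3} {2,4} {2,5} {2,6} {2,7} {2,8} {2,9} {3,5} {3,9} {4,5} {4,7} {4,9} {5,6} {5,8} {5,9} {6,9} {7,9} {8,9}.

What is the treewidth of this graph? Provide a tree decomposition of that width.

The largest bag has 4 vertices, giving width 3; this decomposition certifies tw(G) ≤ 3. On the other hand G contains the 4-clique {1, 2, 4, 5}. A clique must lie in a single bag of any decomposition, so no decomposition can have width below 3. Combining the bounds, tw(G) = 3.

Treewidth 3.
One such decomposition:
Bags: B1 = {2, 4, 5, 9}  B2 = {2, 4, 7, 9}  B3 = {1, 2, 4, 5}  B4 = {2, 5, 6, 9}  B5 = {0, 2, 7, 9}  B6 = {2, 5, 8, 9}  B7 = {2, 3, 5, 9}
Tree: B1–B2, B1–B3, B1–B4, B2–B5, B1–B6, B6–B7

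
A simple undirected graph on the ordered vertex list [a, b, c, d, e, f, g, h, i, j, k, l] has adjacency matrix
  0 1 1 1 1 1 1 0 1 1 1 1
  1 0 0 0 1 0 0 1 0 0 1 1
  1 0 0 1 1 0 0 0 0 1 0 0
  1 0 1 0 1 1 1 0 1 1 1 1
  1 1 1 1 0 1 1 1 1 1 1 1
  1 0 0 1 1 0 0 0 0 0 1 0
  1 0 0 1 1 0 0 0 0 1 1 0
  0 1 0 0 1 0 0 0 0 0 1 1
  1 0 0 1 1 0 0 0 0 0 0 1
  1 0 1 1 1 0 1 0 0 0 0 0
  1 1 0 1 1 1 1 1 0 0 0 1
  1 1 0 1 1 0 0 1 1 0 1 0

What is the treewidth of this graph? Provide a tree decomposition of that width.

Treewidth 4.
Bags: B1 = {a, d, e, g, j}  B2 = {a, d, e, g, k}  B3 = {a, d, e, k, l}  B4 = {a, b, e, k, l}  B5 = {a, d, e, i, l}  B6 = {a, d, e, f, k}  B7 = {a, c, d, e, j}  B8 = {b, e, h, k, l}
Tree: B1–B2, B2–B3, B3–B4, B3–B5, B3–B6, B1–B7, B4–B8

Each bag holds 5 vertices, so the decomposition has width 4, which upper-bounds the treewidth. For the lower bound, the 5 vertices {b, e, h, k, l} are pairwise adjacent, and any tree decomposition puts a clique entirely inside one bag — forcing width ≥ 4. Combining the bounds, tw(G) = 4.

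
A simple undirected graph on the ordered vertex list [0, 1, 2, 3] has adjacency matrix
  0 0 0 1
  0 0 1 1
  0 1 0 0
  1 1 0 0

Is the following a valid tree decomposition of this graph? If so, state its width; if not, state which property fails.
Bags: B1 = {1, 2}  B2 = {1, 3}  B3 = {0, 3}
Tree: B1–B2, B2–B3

Checking the three conditions: (i) the bags cover all of {0, 1, 2, 3}; (ii) for each edge, some bag contains both endpoints; (iii) the bags containing any fixed vertex form a subtree. All hold, so the decomposition is valid with width 2 − 1 = 1.

Yes; width 1.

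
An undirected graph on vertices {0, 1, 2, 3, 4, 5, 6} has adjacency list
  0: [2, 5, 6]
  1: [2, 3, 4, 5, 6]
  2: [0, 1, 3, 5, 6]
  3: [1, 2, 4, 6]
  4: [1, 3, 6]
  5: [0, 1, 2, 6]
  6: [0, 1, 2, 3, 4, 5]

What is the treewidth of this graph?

3

A width-3 tree decomposition is:
Bags: B1 = {1, 2, 3, 6}  B2 = {1, 2, 5, 6}  B3 = {0, 2, 5, 6}  B4 = {1, 3, 4, 6}
Tree: B1–B2, B2–B3, B1–B4
The largest bag has 4 vertices, giving width 3; this decomposition certifies tw(G) ≤ 3. On the other hand G contains the 4-clique {0, 2, 5, 6}. A clique must lie in a single bag of any decomposition, so no decomposition can have width below 3. Therefore the treewidth is 3.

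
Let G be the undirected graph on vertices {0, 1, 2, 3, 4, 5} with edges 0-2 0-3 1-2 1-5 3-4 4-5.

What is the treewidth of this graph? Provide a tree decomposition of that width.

Treewidth 2.
One such decomposition:
Bags: B1 = {0, 2, 3}  B2 = {1, 2, 3}  B3 = {1, 3, 5}  B4 = {3, 4, 5}
Tree: B1–B2, B2–B3, B3–B4

The largest bag has 3 vertices, giving width 2; this decomposition certifies tw(G) ≤ 2. The edges 3–0–2–1–5–4–3 form a cycle, so G is not a tree and its treewidth is at least 2. The upper and lower bounds meet at 2, so that is the treewidth.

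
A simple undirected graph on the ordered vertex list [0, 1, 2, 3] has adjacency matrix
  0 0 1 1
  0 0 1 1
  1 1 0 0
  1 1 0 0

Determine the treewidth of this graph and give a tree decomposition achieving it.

Every bag has size at most 3, so the width is 3 − 1 = 2 and tw(G) ≤ 2. For the lower bound, G contains the cycle 2–0–3–1–2, so G is not a forest; only forests have treewidth ≤ 1, hence tw(G) ≥ 2. Hence tw(G) = 2 exactly.

Treewidth 2.
One optimal decomposition is:
Bags: B1 = {0, 2, 3}  B2 = {1, 2, 3}
Tree: B1–B2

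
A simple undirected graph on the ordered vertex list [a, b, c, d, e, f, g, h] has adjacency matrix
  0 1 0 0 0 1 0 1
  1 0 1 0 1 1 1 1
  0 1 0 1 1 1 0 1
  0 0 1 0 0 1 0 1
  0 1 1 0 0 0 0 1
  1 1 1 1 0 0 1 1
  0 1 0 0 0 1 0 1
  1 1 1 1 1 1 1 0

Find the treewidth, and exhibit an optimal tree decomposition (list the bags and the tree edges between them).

The largest bag has 4 vertices, giving width 3; this decomposition certifies tw(G) ≤ 3. Conversely, {b, c, e, h} is a clique of size 4, and the vertices of any clique must share a bag in every tree decomposition; so some bag has ≥ 4 vertices and tw(G) ≥ 3. The upper and lower bounds meet at 3, so that is the treewidth.

Treewidth 3.
One optimal decomposition is:
Bags: B1 = {a, b, f, h}  B2 = {b, f, g, h}  B3 = {b, c, f, h}  B4 = {c, d, f, h}  B5 = {b, c, e, h}
Tree: B1–B2, B2–B3, B3–B4, B3–B5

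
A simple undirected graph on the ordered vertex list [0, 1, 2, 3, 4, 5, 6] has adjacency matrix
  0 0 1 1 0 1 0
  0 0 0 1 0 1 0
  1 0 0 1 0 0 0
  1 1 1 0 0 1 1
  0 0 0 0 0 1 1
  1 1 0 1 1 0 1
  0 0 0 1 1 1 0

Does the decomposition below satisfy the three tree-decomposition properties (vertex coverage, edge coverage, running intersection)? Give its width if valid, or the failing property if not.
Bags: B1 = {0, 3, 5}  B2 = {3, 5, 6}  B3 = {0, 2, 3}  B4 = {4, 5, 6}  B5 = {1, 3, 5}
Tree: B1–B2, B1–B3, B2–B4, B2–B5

Yes; width 2.

Checking the three conditions: (i) the bags cover all of {0, 1, 2, 3, 4, 5, 6}; (ii) for each edge, some bag contains both endpoints; (iii) the bags containing any fixed vertex form a subtree. All hold, so the decomposition is valid with width 3 − 1 = 2.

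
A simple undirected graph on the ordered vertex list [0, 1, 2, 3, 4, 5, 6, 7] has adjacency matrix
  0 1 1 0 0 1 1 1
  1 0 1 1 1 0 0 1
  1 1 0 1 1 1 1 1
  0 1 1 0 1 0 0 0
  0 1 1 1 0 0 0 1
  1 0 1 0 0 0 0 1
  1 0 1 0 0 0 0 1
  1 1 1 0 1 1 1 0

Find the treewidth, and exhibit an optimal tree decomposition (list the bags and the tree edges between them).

Each bag holds 4 vertices, so the decomposition has width 3, which upper-bounds the treewidth. For the lower bound, the 4 vertices {1, 2, 3, 4} are pairwise adjacent, and any tree decomposition puts a clique entirely inside one bag — forcing width ≥ 3. Hence tw(G) = 3 exactly.

Treewidth 3.
One optimal decomposition is:
Bags: B1 = {0, 1, 2, 7}  B2 = {1, 2, 4, 7}  B3 = {0, 2, 5, 7}  B4 = {1, 2, 3, 4}  B5 = {0, 2, 6, 7}
Tree: B1–B2, B1–B3, B2–B4, B3–B5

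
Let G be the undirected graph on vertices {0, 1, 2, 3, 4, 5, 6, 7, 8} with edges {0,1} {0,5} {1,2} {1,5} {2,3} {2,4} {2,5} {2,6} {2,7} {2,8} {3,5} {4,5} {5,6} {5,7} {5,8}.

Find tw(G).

A width-2 tree decomposition is:
Bags: B1 = {2, 5, 8}  B2 = {2, 4, 5}  B3 = {1, 2, 5}  B4 = {0, 1, 5}  B5 = {2, 5, 7}  B6 = {2, 5, 6}  B7 = {2, 3, 5}
Tree: B1–B2, B2–B3, B3–B4, B2–B5, B3–B6, B2–B7
Each bag holds 3 vertices, so the decomposition has width 2, which upper-bounds the treewidth. On the other hand G contains the 3-clique {0, 1, 5}. A clique must lie in a single bag of any decomposition, so no decomposition can have width below 2. Combining the bounds, tw(G) = 2.

2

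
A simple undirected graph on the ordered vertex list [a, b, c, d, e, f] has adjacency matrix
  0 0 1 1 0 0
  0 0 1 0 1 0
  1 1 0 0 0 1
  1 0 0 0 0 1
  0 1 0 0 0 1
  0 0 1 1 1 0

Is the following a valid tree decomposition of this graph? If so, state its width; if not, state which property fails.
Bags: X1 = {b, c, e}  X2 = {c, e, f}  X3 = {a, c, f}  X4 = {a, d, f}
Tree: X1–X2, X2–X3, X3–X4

Checking the three conditions: (i) the bags cover all of {a, b, c, d, e, f}; (ii) for each edge, some bag contains both endpoints; (iii) the bags containing any fixed vertex form a subtree. All hold, so the decomposition is valid with width 3 − 1 = 2.

Yes; width 2.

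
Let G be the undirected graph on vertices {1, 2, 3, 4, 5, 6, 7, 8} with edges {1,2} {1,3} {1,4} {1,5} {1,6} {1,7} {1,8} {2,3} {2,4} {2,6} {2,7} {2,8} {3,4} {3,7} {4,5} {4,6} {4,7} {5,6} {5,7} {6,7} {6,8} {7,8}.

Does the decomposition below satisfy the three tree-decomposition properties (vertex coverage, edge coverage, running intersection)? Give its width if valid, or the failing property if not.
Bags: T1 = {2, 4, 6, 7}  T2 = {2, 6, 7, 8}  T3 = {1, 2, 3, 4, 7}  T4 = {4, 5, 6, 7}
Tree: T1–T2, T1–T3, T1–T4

No — edge (1,6) lies in no bag.

A tree decomposition must satisfy three properties: every vertex lies in some bag; for every edge, both endpoints lie together in some bag; and for every vertex, the bags containing it form a connected subtree. Here edge (1,6) lies in no bag, so the decomposition is invalid.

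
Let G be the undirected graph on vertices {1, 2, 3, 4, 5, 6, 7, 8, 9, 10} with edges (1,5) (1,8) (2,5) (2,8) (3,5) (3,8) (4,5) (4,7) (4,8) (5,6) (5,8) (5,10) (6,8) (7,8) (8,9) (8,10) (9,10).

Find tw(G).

2

A width-2 tree decomposition is:
Bags: B1 = {5, 6, 8}  B2 = {3, 5, 8}  B3 = {5, 8, 10}  B4 = {1, 5, 8}  B5 = {8, 9, 10}  B6 = {2, 5, 8}  B7 = {4, 5, 8}  B8 = {4, 7, 8}
Tree: B1–B2, B2–B3, B1–B4, B3–B5, B4–B6, B3–B7, B7–B8
Each bag holds 3 vertices, so the decomposition has width 2, which upper-bounds the treewidth. For the lower bound, the 3 vertices {8, 9, 10} are pairwise adjacent, and any tree decomposition puts a clique entirely inside one bag — forcing width ≥ 2. The upper and lower bounds meet at 2, so that is the treewidth.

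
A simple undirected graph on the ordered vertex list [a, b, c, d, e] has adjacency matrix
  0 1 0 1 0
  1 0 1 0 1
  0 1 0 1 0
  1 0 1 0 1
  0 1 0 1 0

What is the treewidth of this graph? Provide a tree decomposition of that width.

Treewidth 2.
Bags: B1 = {b, c, d}  B2 = {b, d, e}  B3 = {a, b, d}
Tree: B1–B2, B2–B3

The largest bag has 3 vertices, giving width 2; this decomposition certifies tw(G) ≤ 2. The edges c–b–e–d–c form a cycle, so G is not a tree and its treewidth is at least 2. Combining the bounds, tw(G) = 2.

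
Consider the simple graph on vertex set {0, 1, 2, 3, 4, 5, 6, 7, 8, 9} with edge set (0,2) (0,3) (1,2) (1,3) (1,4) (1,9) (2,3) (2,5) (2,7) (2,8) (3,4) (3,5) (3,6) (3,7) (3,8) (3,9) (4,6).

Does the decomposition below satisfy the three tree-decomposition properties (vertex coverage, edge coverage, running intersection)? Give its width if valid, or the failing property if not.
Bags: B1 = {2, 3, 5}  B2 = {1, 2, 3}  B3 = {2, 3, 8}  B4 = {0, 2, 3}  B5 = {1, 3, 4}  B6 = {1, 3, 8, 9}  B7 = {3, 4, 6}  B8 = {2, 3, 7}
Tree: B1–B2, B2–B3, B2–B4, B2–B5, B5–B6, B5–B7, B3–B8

No — bags containing vertex 8 are not connected in the tree.

A tree decomposition must satisfy three properties: every vertex lies in some bag; for every edge, both endpoints lie together in some bag; and for every vertex, the bags containing it form a connected subtree. Here bags containing vertex 8 are not connected in the tree, so the decomposition is invalid.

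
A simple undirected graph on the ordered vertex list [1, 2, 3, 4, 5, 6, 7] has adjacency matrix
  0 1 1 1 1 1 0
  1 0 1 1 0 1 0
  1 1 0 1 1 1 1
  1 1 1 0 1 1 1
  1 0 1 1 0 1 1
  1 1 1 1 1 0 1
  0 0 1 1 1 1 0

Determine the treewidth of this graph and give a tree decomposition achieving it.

Treewidth 4.
One such decomposition:
Bags: B1 = {3, 4, 5, 6, 7}  B2 = {1, 3, 4, 5, 6}  B3 = {1, 2, 3, 4, 6}
Tree: B1–B2, B2–B3

The largest bag has 5 vertices, giving width 4; this decomposition certifies tw(G) ≤ 4. Conversely, {1, 2, 3, 4, 6} is a clique of size 5, and the vertices of any clique must share a bag in every tree decomposition; so some bag has ≥ 5 vertices and tw(G) ≥ 4. Therefore the treewidth is 4.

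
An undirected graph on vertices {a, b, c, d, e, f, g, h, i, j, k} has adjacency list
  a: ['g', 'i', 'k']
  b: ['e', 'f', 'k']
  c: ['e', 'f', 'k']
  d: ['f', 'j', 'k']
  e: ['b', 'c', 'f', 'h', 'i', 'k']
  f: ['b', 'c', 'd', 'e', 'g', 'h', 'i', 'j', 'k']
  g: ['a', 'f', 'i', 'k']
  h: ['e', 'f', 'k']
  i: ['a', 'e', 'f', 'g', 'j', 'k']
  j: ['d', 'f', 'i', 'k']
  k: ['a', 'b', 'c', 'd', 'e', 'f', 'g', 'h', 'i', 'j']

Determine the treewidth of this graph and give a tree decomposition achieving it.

Treewidth 3.
Bags: B1 = {f, g, i, k}  B2 = {e, f, i, k}  B3 = {e, f, h, k}  B4 = {c, e, f, k}  B5 = {f, i, j, k}  B6 = {a, g, i, k}  B7 = {d, f, j, k}  B8 = {b, e, f, k}
Tree: B1–B2, B2–B3, B3–B4, B2–B5, B1–B6, B5–B7, B3–B8

Every bag has size at most 4, so the width is 4 − 1 = 3 and tw(G) ≤ 3. Conversely, {a, g, i, k} is a clique of size 4, and the vertices of any clique must share a bag in every tree decomposition; so some bag has ≥ 4 vertices and tw(G) ≥ 3. Therefore the treewidth is 3.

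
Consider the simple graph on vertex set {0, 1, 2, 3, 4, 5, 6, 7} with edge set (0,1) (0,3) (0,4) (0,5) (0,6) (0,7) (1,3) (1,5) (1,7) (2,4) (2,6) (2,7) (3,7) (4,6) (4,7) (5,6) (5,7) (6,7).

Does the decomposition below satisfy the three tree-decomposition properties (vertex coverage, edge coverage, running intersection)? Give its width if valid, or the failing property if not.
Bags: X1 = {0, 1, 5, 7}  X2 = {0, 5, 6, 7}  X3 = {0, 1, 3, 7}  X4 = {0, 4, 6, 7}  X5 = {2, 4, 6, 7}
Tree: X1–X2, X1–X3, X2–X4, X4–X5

Vertex coverage: the bags together contain {0, 1, 2, 3, 4, 5, 6, 7}, the full vertex set. Edge coverage: each edge of G has both endpoints in at least one bag. Running intersection: for every vertex, the bags containing it form a connected subtree. All three properties hold, so this is a valid tree decomposition of width max|bag| − 1 = 3, and hence tw(G) ≤ 3.

Yes; width 3.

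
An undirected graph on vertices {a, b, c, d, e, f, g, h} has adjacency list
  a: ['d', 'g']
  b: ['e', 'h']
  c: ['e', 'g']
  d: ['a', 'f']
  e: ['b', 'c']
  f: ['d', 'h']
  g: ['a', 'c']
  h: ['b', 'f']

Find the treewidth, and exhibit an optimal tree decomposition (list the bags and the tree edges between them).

Treewidth 2.
Bags: B1 = {b, e, h}  B2 = {c, e, h}  B3 = {c, g, h}  B4 = {a, g, h}  B5 = {a, d, h}  B6 = {d, f, h}
Tree: B1–B2, B2–B3, B3–B4, B4–B5, B5–B6

Each bag holds 3 vertices, so the decomposition has width 2, which upper-bounds the treewidth. Since h–b–e–c–g–a–d–f–h is a cycle in G, G is not acyclic. Forests are exactly the graphs of treewidth ≤ 1, so tw(G) ≥ 2. Therefore the treewidth is 2.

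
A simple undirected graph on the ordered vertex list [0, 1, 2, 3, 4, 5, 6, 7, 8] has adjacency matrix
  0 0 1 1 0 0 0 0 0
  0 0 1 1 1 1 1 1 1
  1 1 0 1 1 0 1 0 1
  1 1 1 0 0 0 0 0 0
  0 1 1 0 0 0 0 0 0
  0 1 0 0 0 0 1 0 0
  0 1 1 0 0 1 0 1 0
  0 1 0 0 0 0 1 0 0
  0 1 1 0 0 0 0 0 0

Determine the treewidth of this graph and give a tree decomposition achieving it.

The largest bag has 3 vertices, giving width 2; this decomposition certifies tw(G) ≤ 2. Conversely, {0, 2, 3} is a clique of size 3, and the vertices of any clique must share a bag in every tree decomposition; so some bag has ≥ 3 vertices and tw(G) ≥ 2. Hence tw(G) = 2 exactly.

Treewidth 2.
One optimal decomposition is:
Bags: B1 = {1, 5, 6}  B2 = {1, 6, 7}  B3 = {1, 2, 6}  B4 = {1, 2, 8}  B5 = {1, 2, 3}  B6 = {1, 2, 4}  B7 = {0, 2, 3}
Tree: B1–B2, B2–B3, B3–B4, B4–B5, B4–B6, B5–B7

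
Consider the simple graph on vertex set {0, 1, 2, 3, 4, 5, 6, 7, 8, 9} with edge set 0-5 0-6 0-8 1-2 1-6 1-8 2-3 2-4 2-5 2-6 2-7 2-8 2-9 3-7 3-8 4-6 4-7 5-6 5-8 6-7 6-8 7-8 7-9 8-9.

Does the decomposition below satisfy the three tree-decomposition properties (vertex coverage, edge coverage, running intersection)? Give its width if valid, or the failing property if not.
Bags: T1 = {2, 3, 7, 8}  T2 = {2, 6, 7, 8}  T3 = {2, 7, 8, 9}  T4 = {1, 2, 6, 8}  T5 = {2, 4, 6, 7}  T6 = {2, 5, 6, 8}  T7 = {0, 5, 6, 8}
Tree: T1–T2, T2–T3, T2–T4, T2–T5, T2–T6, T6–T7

Yes; width 3.

Vertex coverage: the bags together contain {0, 1, 2, 3, 4, 5, 6, 7, 8, 9}, the full vertex set. Edge coverage: each edge of G has both endpoints in at least one bag. Running intersection: for every vertex, the bags containing it form a connected subtree. All three properties hold, so this is a valid tree decomposition of width max|bag| − 1 = 3, and hence tw(G) ≤ 3.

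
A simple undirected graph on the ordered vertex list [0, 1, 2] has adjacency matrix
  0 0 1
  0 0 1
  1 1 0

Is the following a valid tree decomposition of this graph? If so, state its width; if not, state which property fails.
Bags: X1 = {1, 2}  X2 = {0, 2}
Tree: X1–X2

Yes; width 1.

Every vertex of G appears in some bag (union = {0, 1, 2}); every edge is covered by a bag; and for each vertex v the set of bags containing v is connected in the bag tree. The decomposition is therefore valid. The largest bag has 2 vertices, so the width is 1.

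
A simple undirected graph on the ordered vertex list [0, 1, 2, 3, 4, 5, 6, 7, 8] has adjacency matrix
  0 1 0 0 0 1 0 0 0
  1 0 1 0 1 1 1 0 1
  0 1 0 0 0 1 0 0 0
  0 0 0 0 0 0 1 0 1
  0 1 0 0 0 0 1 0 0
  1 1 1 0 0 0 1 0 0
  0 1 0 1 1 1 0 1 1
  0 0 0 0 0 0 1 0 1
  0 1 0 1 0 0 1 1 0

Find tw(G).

2

A width-2 tree decomposition is:
Bags: B1 = {1, 5, 6}  B2 = {1, 6, 8}  B3 = {1, 2, 5}  B4 = {3, 6, 8}  B5 = {1, 4, 6}  B6 = {0, 1, 5}  B7 = {6, 7, 8}
Tree: B1–B2, B1–B3, B2–B4, B2–B5, B3–B6, B4–B7
Every bag has size at most 3, so the width is 3 − 1 = 2 and tw(G) ≤ 2. Conversely, {1, 6, 8} is a clique of size 3, and the vertices of any clique must share a bag in every tree decomposition; so some bag has ≥ 3 vertices and tw(G) ≥ 2. The upper and lower bounds meet at 2, so that is the treewidth.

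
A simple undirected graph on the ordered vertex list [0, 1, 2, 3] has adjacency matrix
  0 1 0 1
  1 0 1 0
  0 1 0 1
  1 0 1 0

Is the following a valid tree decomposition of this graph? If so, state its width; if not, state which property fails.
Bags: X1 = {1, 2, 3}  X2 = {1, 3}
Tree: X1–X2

No — vertex 0 appears in no bag.

A tree decomposition must satisfy three properties: every vertex lies in some bag; for every edge, both endpoints lie together in some bag; and for every vertex, the bags containing it form a connected subtree. Here vertex 0 appears in no bag, so the decomposition is invalid.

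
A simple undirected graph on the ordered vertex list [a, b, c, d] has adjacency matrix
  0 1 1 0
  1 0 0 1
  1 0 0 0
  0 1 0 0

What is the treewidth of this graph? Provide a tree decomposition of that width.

Each bag holds 2 vertices, so the decomposition has width 1, which upper-bounds the treewidth. Any graph with an edge has treewidth ≥ 1, and G has the edge d–b. The upper and lower bounds meet at 1, so that is the treewidth.

Treewidth 1.
One optimal decomposition is:
Bags: B1 = {b, d}  B2 = {a, b}  B3 = {a, c}
Tree: B1–B2, B2–B3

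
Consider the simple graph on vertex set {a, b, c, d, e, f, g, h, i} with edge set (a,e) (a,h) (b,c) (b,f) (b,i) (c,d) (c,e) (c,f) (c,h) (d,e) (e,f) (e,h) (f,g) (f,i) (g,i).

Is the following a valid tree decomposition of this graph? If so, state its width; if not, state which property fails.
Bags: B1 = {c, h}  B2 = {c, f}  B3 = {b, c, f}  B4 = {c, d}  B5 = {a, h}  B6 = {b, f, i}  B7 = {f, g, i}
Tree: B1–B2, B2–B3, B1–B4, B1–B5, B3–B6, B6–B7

No — vertex e appears in no bag.

A tree decomposition must satisfy three properties: every vertex lies in some bag; for every edge, both endpoints lie together in some bag; and for every vertex, the bags containing it form a connected subtree. Here vertex e appears in no bag, so the decomposition is invalid.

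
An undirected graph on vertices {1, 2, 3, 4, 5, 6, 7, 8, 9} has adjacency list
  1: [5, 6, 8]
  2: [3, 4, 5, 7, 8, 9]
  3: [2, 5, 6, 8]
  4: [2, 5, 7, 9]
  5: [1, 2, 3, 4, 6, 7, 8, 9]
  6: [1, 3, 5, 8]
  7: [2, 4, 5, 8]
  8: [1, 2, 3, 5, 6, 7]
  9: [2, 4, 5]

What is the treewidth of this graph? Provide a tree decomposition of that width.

Treewidth 3.
One optimal decomposition is:
Bags: B1 = {2, 3, 5, 8}  B2 = {2, 5, 7, 8}  B3 = {3, 5, 6, 8}  B4 = {1, 5, 6, 8}  B5 = {2, 4, 5, 7}  B6 = {2, 4, 5, 9}
Tree: B1–B2, B1–B3, B3–B4, B2–B5, B5–B6

Every bag has size at most 4, so the width is 4 − 1 = 3 and tw(G) ≤ 3. On the other hand G contains the 4-clique {1, 5, 6, 8}. A clique must lie in a single bag of any decomposition, so no decomposition can have width below 3. The upper and lower bounds meet at 3, so that is the treewidth.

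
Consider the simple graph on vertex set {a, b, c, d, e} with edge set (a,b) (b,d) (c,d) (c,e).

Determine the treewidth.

A width-1 tree decomposition is:
Bags: B1 = {c, e}  B2 = {c, d}  B3 = {b, d}  B4 = {a, b}
Tree: B1–B2, B2–B3, B3–B4
Each bag holds 2 vertices, so the decomposition has width 1, which upper-bounds the treewidth. G has an edge, so its treewidth is at least 1. The upper and lower bounds meet at 1, so that is the treewidth.

1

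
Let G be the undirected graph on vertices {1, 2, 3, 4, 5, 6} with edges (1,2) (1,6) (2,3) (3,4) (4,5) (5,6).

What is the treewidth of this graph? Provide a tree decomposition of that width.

The largest bag has 3 vertices, giving width 2; this decomposition certifies tw(G) ≤ 2. For the lower bound, G contains the cycle 1–2–3–4–5–6–1, so G is not a forest; only forests have treewidth ≤ 1, hence tw(G) ≥ 2. Therefore the treewidth is 2.

Treewidth 2.
Bags: B1 = {1, 2, 3}  B2 = {1, 3, 4}  B3 = {1, 4, 5}  B4 = {1, 5, 6}
Tree: B1–B2, B2–B3, B3–B4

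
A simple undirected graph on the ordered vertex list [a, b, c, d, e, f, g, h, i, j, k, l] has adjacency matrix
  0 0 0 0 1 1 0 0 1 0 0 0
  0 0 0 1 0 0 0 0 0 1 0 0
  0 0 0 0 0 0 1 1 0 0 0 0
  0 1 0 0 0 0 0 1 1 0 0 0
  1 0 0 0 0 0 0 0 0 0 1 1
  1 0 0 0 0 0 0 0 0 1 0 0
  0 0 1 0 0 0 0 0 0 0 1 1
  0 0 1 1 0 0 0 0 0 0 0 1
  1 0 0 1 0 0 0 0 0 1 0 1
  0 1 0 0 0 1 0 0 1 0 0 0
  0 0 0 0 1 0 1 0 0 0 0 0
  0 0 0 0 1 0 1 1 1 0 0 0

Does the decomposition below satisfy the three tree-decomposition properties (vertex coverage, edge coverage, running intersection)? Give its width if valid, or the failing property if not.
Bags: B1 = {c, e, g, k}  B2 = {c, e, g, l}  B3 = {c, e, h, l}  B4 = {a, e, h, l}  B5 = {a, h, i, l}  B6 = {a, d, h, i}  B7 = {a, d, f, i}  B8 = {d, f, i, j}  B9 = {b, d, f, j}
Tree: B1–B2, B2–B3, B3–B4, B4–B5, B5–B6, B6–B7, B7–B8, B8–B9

Vertex coverage: the bags together contain {a, b, c, d, e, f, g, h, i, j, k, l}, the full vertex set. Edge coverage: each edge of G has both endpoints in at least one bag. Running intersection: for every vertex, the bags containing it form a connected subtree. All three properties hold, so this is a valid tree decomposition of width max|bag| − 1 = 3, and hence tw(G) ≤ 3.

Yes; width 3.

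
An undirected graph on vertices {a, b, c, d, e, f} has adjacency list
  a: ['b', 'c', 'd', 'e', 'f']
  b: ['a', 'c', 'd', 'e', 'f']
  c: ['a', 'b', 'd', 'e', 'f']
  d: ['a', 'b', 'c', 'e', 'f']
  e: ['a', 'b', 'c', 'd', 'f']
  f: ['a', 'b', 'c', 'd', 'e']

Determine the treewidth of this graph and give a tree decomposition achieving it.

Treewidth 5.
One optimal decomposition is:
Bags: B1 = {a, b, c, d, e, f}
Tree: (single bag)

With just one bag of size 6, the width is 6 − 1 = 5, so tw(G) ≤ 5. Conversely, {a, b, c, d, e, f} is a clique of size 6, and the vertices of any clique must share a bag in every tree decomposition; so some bag has ≥ 6 vertices and tw(G) ≥ 5. Hence tw(G) = 5 exactly.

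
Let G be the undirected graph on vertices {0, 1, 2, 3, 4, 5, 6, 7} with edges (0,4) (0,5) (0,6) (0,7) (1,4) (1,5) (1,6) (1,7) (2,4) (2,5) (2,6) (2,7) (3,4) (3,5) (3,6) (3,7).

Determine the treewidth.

4

A width-4 tree decomposition is:
Bags: B1 = {0, 1, 2, 3, 4}  B2 = {0, 1, 2, 3, 5}  B3 = {0, 1, 2, 3, 7}  B4 = {0, 1, 2, 3, 6}
Tree: B1–B2, B2–B3, B3–B4
Each bag holds 5 vertices, so the decomposition has width 4, which upper-bounds the treewidth. For the lower bound: the 5 vertex sets {3,4}, {1,5}, {0,7}, {2}, {6} are disjoint, each induces a connected subgraph, and every pair is joined by at least one edge of G. Contracting each set to a single vertex therefore yields K_{5} as a minor, and since treewidth is minor-monotone, tw(G) ≥ tw(K_{5}) = 4. Therefore the treewidth is 4.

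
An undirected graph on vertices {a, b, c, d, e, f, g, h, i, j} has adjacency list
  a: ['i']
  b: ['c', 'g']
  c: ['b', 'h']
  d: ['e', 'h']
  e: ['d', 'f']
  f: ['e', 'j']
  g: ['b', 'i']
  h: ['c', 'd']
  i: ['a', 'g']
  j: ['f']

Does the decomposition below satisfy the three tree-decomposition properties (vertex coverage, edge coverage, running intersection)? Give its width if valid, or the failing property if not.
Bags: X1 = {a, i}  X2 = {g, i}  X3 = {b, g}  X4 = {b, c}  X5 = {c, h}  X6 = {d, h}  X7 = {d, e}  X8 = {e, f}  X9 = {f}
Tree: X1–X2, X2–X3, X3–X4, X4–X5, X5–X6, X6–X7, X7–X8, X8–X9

A tree decomposition must satisfy three properties: every vertex lies in some bag; for every edge, both endpoints lie together in some bag; and for every vertex, the bags containing it form a connected subtree. Here vertex j appears in no bag, so the decomposition is invalid.

No — vertex j appears in no bag.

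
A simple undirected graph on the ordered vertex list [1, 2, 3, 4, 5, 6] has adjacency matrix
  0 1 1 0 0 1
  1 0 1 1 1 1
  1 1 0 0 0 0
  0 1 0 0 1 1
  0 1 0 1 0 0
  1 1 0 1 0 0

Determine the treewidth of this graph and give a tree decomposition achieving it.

Treewidth 2.
One optimal decomposition is:
Bags: B1 = {2, 4, 6}  B2 = {1, 2, 6}  B3 = {2, 4, 5}  B4 = {1, 2, 3}
Tree: B1–B2, B1–B3, B2–B4

The largest bag has 3 vertices, giving width 2; this decomposition certifies tw(G) ≤ 2. On the other hand G contains the 3-clique {1, 2, 3}. A clique must lie in a single bag of any decomposition, so no decomposition can have width below 2. Therefore the treewidth is 2.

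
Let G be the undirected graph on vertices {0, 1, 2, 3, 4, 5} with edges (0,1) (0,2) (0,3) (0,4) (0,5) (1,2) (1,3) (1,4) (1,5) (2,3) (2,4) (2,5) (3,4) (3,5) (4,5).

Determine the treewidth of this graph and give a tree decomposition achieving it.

A single bag containing all 6 vertices is trivially a valid decomposition of width 5. For the lower bound, the 6 vertices {0, 1, 2, 3, 4, 5} are pairwise adjacent, and any tree decomposition puts a clique entirely inside one bag — forcing width ≥ 5. Hence tw(G) = 5 exactly.

Treewidth 5.
One optimal decomposition is:
Bags: B1 = {0, 1, 2, 3, 4, 5}
Tree: (single bag)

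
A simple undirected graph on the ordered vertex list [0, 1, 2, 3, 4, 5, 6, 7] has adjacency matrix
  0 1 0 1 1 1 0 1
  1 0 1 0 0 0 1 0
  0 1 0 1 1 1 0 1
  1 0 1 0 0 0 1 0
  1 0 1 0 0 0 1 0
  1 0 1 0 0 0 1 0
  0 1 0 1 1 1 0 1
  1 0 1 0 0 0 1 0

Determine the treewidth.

3

A width-3 tree decomposition is:
Bags: B1 = {0, 2, 6, 7}  B2 = {0, 2, 4, 6}  B3 = {0, 2, 5, 6}  B4 = {0, 1, 2, 6}  B5 = {0, 2, 3, 6}
Tree: B1–B2, B2–B3, B3–B4, B4–B5
The largest bag has 4 vertices, giving width 3; this decomposition certifies tw(G) ≤ 3. For the lower bound: the 4 vertex sets {0,7}, {4,6}, {2}, {5} are disjoint, each induces a connected subgraph, and every pair is joined by at least one edge of G. Contracting each set to a single vertex therefore yields K_{4} as a minor, and since treewidth is minor-monotone, tw(G) ≥ tw(K_{4}) = 3. Hence tw(G) = 3 exactly.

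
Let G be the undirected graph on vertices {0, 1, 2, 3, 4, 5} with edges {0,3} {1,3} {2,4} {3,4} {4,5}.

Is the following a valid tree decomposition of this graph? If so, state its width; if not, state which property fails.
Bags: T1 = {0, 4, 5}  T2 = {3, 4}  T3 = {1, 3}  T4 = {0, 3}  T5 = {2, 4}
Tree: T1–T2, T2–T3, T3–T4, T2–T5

No — bags containing vertex 0 are not connected in the tree.

A tree decomposition must satisfy three properties: every vertex lies in some bag; for every edge, both endpoints lie together in some bag; and for every vertex, the bags containing it form a connected subtree. Here bags containing vertex 0 are not connected in the tree, so the decomposition is invalid.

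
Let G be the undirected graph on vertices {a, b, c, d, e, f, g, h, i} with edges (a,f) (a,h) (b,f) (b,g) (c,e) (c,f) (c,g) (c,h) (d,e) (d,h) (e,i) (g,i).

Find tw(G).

A width-3 tree decomposition is:
Bags: B1 = {d, e, h, i}  B2 = {c, e, h, i}  B3 = {c, g, h, i}  B4 = {a, c, g, h}  B5 = {a, c, f, g}  B6 = {a, b, f, g}
Tree: B1–B2, B2–B3, B3–B4, B4–B5, B5–B6
Every bag has size at most 4, so the width is 4 − 1 = 3 and tw(G) ≤ 3. For the lower bound: the 4 vertex sets {d,e,i}, {h}, {c}, {a,b,f,g} are disjoint, each induces a connected subgraph, and every pair is joined by at least one edge of G. Contracting each set to a single vertex therefore yields K_{4} as a minor, and since treewidth is minor-monotone, tw(G) ≥ tw(K_{4}) = 3. The upper and lower bounds meet at 3, so that is the treewidth.

3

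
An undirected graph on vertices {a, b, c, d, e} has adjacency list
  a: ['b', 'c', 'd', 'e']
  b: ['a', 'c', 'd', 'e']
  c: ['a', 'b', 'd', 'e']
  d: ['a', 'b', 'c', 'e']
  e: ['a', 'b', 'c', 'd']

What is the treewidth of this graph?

A width-4 tree decomposition is:
Bags: B1 = {a, b, c, d, e}
Tree: (single bag)
A single bag containing all 5 vertices is trivially a valid decomposition of width 4. Conversely, {a, b, c, d, e} is a clique of size 5, and the vertices of any clique must share a bag in every tree decomposition; so some bag has ≥ 5 vertices and tw(G) ≥ 4. The upper and lower bounds meet at 4, so that is the treewidth.

4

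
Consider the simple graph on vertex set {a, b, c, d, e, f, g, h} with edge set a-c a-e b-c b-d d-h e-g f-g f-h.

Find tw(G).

2

A width-2 tree decomposition is:
Bags: B1 = {d, f, h}  B2 = {d, f, g}  B3 = {d, e, g}  B4 = {a, d, e}  B5 = {a, c, d}  B6 = {b, c, d}
Tree: B1–B2, B2–B3, B3–B4, B4–B5, B5–B6
Every bag has size at most 3, so the width is 3 − 1 = 2 and tw(G) ≤ 2. For the lower bound, G contains the cycle d–h–f–g–e–a–c–b–d, so G is not a forest; only forests have treewidth ≤ 1, hence tw(G) ≥ 2. The upper and lower bounds meet at 2, so that is the treewidth.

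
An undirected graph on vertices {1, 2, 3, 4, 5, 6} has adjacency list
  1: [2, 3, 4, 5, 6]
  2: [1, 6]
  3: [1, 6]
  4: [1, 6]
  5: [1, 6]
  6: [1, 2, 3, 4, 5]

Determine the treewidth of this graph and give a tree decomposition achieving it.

Treewidth 2.
Bags: B1 = {1, 3, 6}  B2 = {1, 4, 6}  B3 = {1, 5, 6}  B4 = {1, 2, 6}
Tree: B1–B2, B2–B3, B2–B4

The largest bag has 3 vertices, giving width 2; this decomposition certifies tw(G) ≤ 2. Conversely, {1, 2, 6} is a clique of size 3, and the vertices of any clique must share a bag in every tree decomposition; so some bag has ≥ 3 vertices and tw(G) ≥ 2. The upper and lower bounds meet at 2, so that is the treewidth.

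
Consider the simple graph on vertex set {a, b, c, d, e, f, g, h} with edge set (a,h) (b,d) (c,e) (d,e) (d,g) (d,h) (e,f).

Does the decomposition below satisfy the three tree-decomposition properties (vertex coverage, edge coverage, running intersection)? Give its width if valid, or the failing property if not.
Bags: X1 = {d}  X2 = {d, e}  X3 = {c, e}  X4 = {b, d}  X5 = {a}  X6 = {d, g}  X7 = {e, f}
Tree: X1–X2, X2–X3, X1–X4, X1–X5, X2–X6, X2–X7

A tree decomposition must satisfy three properties: every vertex lies in some bag; for every edge, both endpoints lie together in some bag; and for every vertex, the bags containing it form a connected subtree. Here vertex h appears in no bag, so the decomposition is invalid.

No — vertex h appears in no bag.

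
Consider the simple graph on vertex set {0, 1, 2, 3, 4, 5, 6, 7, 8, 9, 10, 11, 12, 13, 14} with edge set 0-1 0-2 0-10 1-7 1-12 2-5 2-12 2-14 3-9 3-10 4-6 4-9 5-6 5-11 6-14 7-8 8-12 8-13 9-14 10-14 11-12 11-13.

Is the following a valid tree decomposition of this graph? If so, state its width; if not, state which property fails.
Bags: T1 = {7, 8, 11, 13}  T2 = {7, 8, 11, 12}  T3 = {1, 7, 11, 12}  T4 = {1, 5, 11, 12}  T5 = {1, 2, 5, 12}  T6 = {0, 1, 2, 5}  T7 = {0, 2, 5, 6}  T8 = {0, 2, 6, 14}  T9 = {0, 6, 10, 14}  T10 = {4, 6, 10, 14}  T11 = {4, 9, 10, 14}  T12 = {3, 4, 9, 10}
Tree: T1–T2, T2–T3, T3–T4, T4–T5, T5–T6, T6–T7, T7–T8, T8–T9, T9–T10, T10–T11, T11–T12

Yes; width 3.

Checking the three conditions: (i) the bags cover all of {0, 1, 2, 3, 4, 5, 6, 7, 8, 9, 10, 11, 12, 13, 14}; (ii) for each edge, some bag contains both endpoints; (iii) the bags containing any fixed vertex form a subtree. All hold, so the decomposition is valid with width 4 − 1 = 3.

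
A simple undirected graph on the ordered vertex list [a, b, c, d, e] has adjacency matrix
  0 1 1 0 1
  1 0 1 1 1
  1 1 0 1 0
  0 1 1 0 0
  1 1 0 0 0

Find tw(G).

2

A width-2 tree decomposition is:
Bags: B1 = {a, b, c}  B2 = {a, b, e}  B3 = {b, c, d}
Tree: B1–B2, B1–B3
Every bag has size at most 3, so the width is 3 − 1 = 2 and tw(G) ≤ 2. Conversely, {a, b, e} is a clique of size 3, and the vertices of any clique must share a bag in every tree decomposition; so some bag has ≥ 3 vertices and tw(G) ≥ 2. The upper and lower bounds meet at 2, so that is the treewidth.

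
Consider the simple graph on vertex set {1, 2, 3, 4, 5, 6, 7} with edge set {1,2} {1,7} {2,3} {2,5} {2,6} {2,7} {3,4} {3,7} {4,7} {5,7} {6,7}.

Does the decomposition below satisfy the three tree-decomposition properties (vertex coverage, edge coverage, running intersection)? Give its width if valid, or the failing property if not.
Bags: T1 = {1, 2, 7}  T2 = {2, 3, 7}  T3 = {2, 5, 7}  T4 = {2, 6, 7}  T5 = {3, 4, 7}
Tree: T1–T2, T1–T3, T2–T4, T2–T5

Yes; width 2.

Vertex coverage: the bags together contain {1, 2, 3, 4, 5, 6, 7}, the full vertex set. Edge coverage: each edge of G has both endpoints in at least one bag. Running intersection: for every vertex, the bags containing it form a connected subtree. All three properties hold, so this is a valid tree decomposition of width max|bag| − 1 = 2, and hence tw(G) ≤ 2.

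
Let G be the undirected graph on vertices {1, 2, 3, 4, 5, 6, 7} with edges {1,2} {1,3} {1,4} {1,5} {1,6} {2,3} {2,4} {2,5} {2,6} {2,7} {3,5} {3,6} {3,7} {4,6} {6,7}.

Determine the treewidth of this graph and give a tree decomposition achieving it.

Each bag holds 4 vertices, so the decomposition has width 3, which upper-bounds the treewidth. For the lower bound, the 4 vertices {1, 2, 3, 5} are pairwise adjacent, and any tree decomposition puts a clique entirely inside one bag — forcing width ≥ 3. The upper and lower bounds meet at 3, so that is the treewidth.

Treewidth 3.
One such decomposition:
Bags: B1 = {2, 3, 6, 7}  B2 = {1, 2, 3, 6}  B3 = {1, 2, 4, 6}  B4 = {1, 2, 3, 5}
Tree: B1–B2, B2–B3, B2–B4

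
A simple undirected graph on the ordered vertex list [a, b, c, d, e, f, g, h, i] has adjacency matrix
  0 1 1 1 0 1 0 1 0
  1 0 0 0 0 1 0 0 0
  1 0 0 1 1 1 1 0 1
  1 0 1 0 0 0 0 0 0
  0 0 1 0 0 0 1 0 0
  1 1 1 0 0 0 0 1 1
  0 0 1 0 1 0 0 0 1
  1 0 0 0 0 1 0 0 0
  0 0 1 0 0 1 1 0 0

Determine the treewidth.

2

A width-2 tree decomposition is:
Bags: B1 = {c, f, i}  B2 = {c, g, i}  B3 = {a, c, f}  B4 = {a, f, h}  B5 = {c, e, g}  B6 = {a, b, f}  B7 = {a, c, d}
Tree: B1–B2, B1–B3, B3–B4, B2–B5, B3–B6, B3–B7
The largest bag has 3 vertices, giving width 2; this decomposition certifies tw(G) ≤ 2. On the other hand G contains the 3-clique {a, f, h}. A clique must lie in a single bag of any decomposition, so no decomposition can have width below 2. The upper and lower bounds meet at 2, so that is the treewidth.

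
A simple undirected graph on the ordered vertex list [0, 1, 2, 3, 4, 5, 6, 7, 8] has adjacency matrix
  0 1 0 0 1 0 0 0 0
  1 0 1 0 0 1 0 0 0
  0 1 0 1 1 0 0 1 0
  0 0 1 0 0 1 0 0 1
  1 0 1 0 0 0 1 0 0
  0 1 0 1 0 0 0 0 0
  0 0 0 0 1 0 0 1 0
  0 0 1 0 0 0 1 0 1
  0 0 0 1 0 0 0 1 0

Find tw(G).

A width-3 tree decomposition is:
Bags: B1 = {0, 4, 6, 7}  B2 = {0, 2, 4, 7}  B3 = {0, 1, 2, 7}  B4 = {1, 2, 7, 8}  B5 = {1, 2, 3, 8}  B6 = {1, 3, 5, 8}
Tree: B1–B2, B2–B3, B3–B4, B4–B5, B5–B6
Every bag has size at most 4, so the width is 4 − 1 = 3 and tw(G) ≤ 3. For the lower bound: the 4 vertex sets {0,4,6}, {7}, {2}, {1,3,5,8} are disjoint, each induces a connected subgraph, and every pair is joined by at least one edge of G. Contracting each set to a single vertex therefore yields K_{4} as a minor, and since treewidth is minor-monotone, tw(G) ≥ tw(K_{4}) = 3. Therefore the treewidth is 3.

3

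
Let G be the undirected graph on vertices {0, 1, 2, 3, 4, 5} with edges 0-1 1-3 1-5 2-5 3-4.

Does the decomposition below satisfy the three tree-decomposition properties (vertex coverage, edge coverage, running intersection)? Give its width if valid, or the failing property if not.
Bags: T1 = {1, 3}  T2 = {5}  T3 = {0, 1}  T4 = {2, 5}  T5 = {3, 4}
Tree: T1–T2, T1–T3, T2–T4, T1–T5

A tree decomposition must satisfy three properties: every vertex lies in some bag; for every edge, both endpoints lie together in some bag; and for every vertex, the bags containing it form a connected subtree. Here edge (1,5) lies in no bag, so the decomposition is invalid.

No — edge (1,5) lies in no bag.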